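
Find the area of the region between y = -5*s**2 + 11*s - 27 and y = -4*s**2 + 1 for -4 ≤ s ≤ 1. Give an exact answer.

On [-4, 1], (-5*s**2 + 11*s - 27) - (-4*s**2 + 1) = -s**2 + 11*s - 28 is ≤ 0 throughout, so the area is a single integral of |-s**2 + 11*s - 28|.
∫[-4,1] (-s**2 + 11*s - 28) ds = -1465/6; the area of that piece is 1465/6.

1465/6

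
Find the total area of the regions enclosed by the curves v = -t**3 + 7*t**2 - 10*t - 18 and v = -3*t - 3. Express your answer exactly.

148/3

Set the curves equal: -t**3 + 7*t**2 - 10*t - 18 = -3*t - 3, so -t**3 + 7*t**2 - 7*t - 15 = 0, which factors as -(t - 5)*(t - 3)*(t + 1) = 0. The curves meet at t = -1, 3, 5.
On [-1, 3], v = -3*t - 3 is on top; that piece has area ∫[-1,3] (-(-t**3 + 7*t**2 - 7*t - 15)) dt = 128/3.
On [3, 5], v = -t**3 + 7*t**2 - 10*t - 18 is on top; that piece has area ∫[3,5] (-t**3 + 7*t**2 - 7*t - 15) dt = 20/3.
Total enclosed area = 128/3 + 20/3 = 148/3.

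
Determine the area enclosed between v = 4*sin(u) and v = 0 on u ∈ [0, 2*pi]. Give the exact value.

The difference (4*sin(u)) - (0) = 4*sin(u) changes sign at u = pi inside [0, 2*pi], so split the integral there.
∫[0,pi] (4*sin(u)) du = 8.
∫[pi,2*pi] (4*sin(u)) du = -8; the area of that piece is 8.
Total area = 8 + 8 = 16.

16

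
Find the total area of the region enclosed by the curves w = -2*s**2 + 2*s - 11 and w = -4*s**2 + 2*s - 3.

Set the curves equal: -2*s**2 + 2*s - 11 = -4*s**2 + 2*s - 3, so 2*s**2 - 8 = 0, which factors as 2*(s - 2)*(s + 2) = 0. The curves meet at s = -2, 2.
On [-2, 2], w = -4*s**2 + 2*s - 3 is on top; that piece has area ∫[-2,2] (-(2*s**2 - 8)) ds = 64/3.

64/3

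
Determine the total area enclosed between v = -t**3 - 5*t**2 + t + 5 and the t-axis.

The curve meets the t-axis where -t**3 - 5*t**2 + t + 5 = 0, i.e. -(t - 1)*(t + 1)*(t + 5) = 0, at t = -5, -1, 1.
On [-5, -1] the curve lies below the axis; ∫[-5,-1] (-t**3 - 5*t**2 + t + 5) dt = -128/3, giving area 128/3.
On [-1, 1] the curve lies above the axis; ∫[-1,1] (-t**3 - 5*t**2 + t + 5) dt = 20/3, giving area 20/3.
Total area = 128/3 + 20/3 = 148/3.

148/3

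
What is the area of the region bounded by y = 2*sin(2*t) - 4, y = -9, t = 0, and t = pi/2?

2 + 5*pi/2

On [0, pi/2], (2*sin(2*t) - 4) - (-9) = 2*sin(2*t) + 5 is ≥ 0 throughout, so the area is a single integral of |2*sin(2*t) + 5|.
∫[0,pi/2] (2*sin(2*t) + 5) dt = 2 + 5*pi/2.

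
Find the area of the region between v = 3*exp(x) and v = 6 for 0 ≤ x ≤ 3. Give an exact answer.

The difference (3*exp(x)) - (6) = 3*exp(x) - 6 changes sign at x = log(2) inside [0, 3], so split the integral there.
∫[0,log(2)] (3*exp(x) - 6) dx = 3 - log(64); the area of that piece is -3 + log(64).
∫[log(2),3] (3*exp(x) - 6) dx = -24 + 6*log(2) + 3*exp(3).
Total area = (-3 + log(64)) + (-24 + 6*log(2) + 3*exp(3)) = -27 + 12*log(2) + 3*exp(3).

-27 + 12*log(2) + 3*exp(3)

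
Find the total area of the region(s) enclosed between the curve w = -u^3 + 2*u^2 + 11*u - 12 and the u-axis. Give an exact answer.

937/12

The curve meets the u-axis where -u^3 + 2*u^2 + 11*u - 12 = 0, i.e. -(u - 4)*(u - 1)*(u + 3) = 0, at u = -3, 1, 4.
On [-3, 1] the curve lies below the axis; ∫[-3,1] (-u^3 + 2*u^2 + 11*u - 12) du = -160/3, giving area 160/3.
On [1, 4] the curve lies above the axis; ∫[1,4] (-u^3 + 2*u^2 + 11*u - 12) du = 99/4, giving area 99/4.
Total area = 160/3 + 99/4 = 937/12.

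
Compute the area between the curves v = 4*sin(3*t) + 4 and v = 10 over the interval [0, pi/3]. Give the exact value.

On [0, pi/3], (4*sin(3*t) + 4) - (10) = 4*sin(3*t) - 6 is ≤ 0 throughout, so the area is a single integral of |4*sin(3*t) - 6|.
∫[0,pi/3] (4*sin(3*t) - 6) dt = 8/3 - 2*pi; the area of that piece is -8/3 + 2*pi.

-8/3 + 2*pi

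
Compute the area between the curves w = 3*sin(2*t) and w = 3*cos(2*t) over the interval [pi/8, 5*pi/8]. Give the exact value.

3*sqrt(2)

On [pi/8, 5*pi/8], (3*sin(2*t)) - (3*cos(2*t)) = 3*sin(2*t) - 3*cos(2*t) is ≥ 0 throughout, so the area is a single integral of |3*sin(2*t) - 3*cos(2*t)|.
∫[pi/8,5*pi/8] (3*sin(2*t) - 3*cos(2*t)) dt = 3*sqrt(2).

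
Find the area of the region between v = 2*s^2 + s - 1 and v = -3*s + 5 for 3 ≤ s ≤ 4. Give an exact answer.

On [3, 4], (2*s^2 + s - 1) - (-3*s + 5) = 2*s^2 + 4*s - 6 is ≥ 0 throughout, so the area is a single integral of |2*s^2 + 4*s - 6|.
∫[3,4] (2*s^2 + 4*s - 6) ds = 98/3.

98/3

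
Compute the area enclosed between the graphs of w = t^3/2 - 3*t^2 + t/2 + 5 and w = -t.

Set the curves equal: t^3/2 - 3*t^2 + t/2 + 5 = -t, so t^3/2 - 3*t^2 + 3*t/2 + 5 = 0, which factors as (t - 5)*(t - 2)*(t + 1)/2 = 0. The curves meet at t = -1, 2, 5.
On [-1, 2], w = t^3/2 - 3*t^2 + t/2 + 5 is on top; that piece has area ∫[-1,2] (t^3/2 - 3*t^2 + 3*t/2 + 5) dt = 81/8.
On [2, 5], w = -t is on top; that piece has area ∫[2,5] (-(t^3/2 - 3*t^2 + 3*t/2 + 5)) dt = 81/8.
Total enclosed area = 81/8 + 81/8 = 81/4.

81/4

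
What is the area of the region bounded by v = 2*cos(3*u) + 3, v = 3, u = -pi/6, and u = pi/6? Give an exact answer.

4/3

On [-pi/6, pi/6], (2*cos(3*u) + 3) - (3) = 2*cos(3*u) is ≥ 0 throughout, so the area is a single integral of |2*cos(3*u)|.
∫[-pi/6,pi/6] (2*cos(3*u)) du = 4/3.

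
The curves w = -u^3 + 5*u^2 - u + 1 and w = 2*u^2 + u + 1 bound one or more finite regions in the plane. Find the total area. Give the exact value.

1/2

Set the curves equal: -u^3 + 5*u^2 - u + 1 = 2*u^2 + u + 1, so -u^3 + 3*u^2 - 2*u = 0, which factors as -u*(u - 2)*(u - 1) = 0. The curves meet at u = 0, 1, 2.
On [0, 1], w = 2*u^2 + u + 1 is on top; that piece has area ∫[0,1] (-(-u^3 + 3*u^2 - 2*u)) du = 1/4.
On [1, 2], w = -u^3 + 5*u^2 - u + 1 is on top; that piece has area ∫[1,2] (-u^3 + 3*u^2 - 2*u) du = 1/4.
Total enclosed area = 1/4 + 1/4 = 1/2.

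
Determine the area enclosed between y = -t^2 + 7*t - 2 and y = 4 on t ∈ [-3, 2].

The difference (-t^2 + 7*t - 2) - (4) = -t^2 + 7*t - 6 changes sign at t = 1 inside [-3, 2], so split the integral there.
∫[-3,1] (-t^2 + 7*t - 6) dt = -184/3; the area of that piece is 184/3.
∫[1,2] (-t^2 + 7*t - 6) dt = 13/6.
Total area = 184/3 + 13/6 = 127/2.

127/2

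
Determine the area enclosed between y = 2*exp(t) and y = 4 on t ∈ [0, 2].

The difference (2*exp(t)) - (4) = 2*exp(t) - 4 changes sign at t = log(2) inside [0, 2], so split the integral there.
∫[0,log(2)] (2*exp(t) - 4) dt = 2 - log(16); the area of that piece is -2 + log(16).
∫[log(2),2] (2*exp(t) - 4) dt = -12 + 4*log(2) + 2*exp(2).
Total area = (-2 + log(16)) + (-12 + 4*log(2) + 2*exp(2)) = -14 + 8*log(2) + 2*exp(2).

-14 + 8*log(2) + 2*exp(2)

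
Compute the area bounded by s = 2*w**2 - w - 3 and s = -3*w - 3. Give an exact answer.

1/3

Both boundary curves give s as a function of w, so integrate with respect to w. Setting them equal: 2*w**2 + 2*w = 0, i.e. 2*w*(w + 1) = 0, so they meet at w = -1, 0.
For w in [-1, 0], s = 2*w**2 - w - 3 is on the left; area = ∫[-1,0] (-(2*w**2 + 2*w)) dw = 1/3.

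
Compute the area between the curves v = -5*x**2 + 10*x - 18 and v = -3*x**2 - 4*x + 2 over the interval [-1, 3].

142/3

The difference (-5*x**2 + 10*x - 18) - (-3*x**2 - 4*x + 2) = -2*x**2 + 14*x - 20 changes sign at x = 2 inside [-1, 3], so split the integral there.
∫[-1,2] (-2*x**2 + 14*x - 20) dx = -45; the area of that piece is 45.
∫[2,3] (-2*x**2 + 14*x - 20) dx = 7/3.
Total area = 45 + 7/3 = 142/3.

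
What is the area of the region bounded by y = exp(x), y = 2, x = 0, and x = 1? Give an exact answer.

The difference (exp(x)) - (2) = exp(x) - 2 changes sign at x = log(2) inside [0, 1], so split the integral there.
∫[0,log(2)] (exp(x) - 2) dx = 1 - log(4); the area of that piece is -1 + log(4).
∫[log(2),1] (exp(x) - 2) dx = -4 + 2*log(2) + exp(1).
Total area = (-1 + log(4)) + (-4 + 2*log(2) + exp(1)) = -5 + exp(1) + 4*log(2).

-5 + exp(1) + 4*log(2)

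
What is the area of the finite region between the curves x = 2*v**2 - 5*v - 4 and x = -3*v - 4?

Both boundary curves give x as a function of v, so integrate with respect to v. Setting them equal: 2*v**2 - 2*v = 0, i.e. 2*v*(v - 1) = 0, so they meet at v = 0, 1.
For v in [0, 1], x = 2*v**2 - 5*v - 4 is on the left; area = ∫[0,1] (-(2*v**2 - 2*v)) dv = 1/3.

1/3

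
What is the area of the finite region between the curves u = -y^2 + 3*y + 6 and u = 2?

Both boundary curves give u as a function of y, so integrate with respect to y. Setting them equal: -y^2 + 3*y + 4 = 0, i.e. -(y - 4)*(y + 1) = 0, so they meet at y = -1, 4.
For y in [-1, 4], u = -y^2 + 3*y + 6 is on the right; area = ∫[-1,4] (-y^2 + 3*y + 4) dy = 125/6.

125/6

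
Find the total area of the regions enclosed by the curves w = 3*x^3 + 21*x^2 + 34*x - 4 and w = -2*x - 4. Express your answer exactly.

Set the curves equal: 3*x^3 + 21*x^2 + 34*x - 4 = -2*x - 4, so 3*x^3 + 21*x^2 + 36*x = 0, which factors as 3*x*(x + 3)*(x + 4) = 0. The curves meet at x = -4, -3, 0.
On [-4, -3], w = 3*x^3 + 21*x^2 + 34*x - 4 is on top; that piece has area ∫[-4,-3] (3*x^3 + 21*x^2 + 36*x) dx = 7/4.
On [-3, 0], w = -2*x - 4 is on top; that piece has area ∫[-3,0] (-(3*x^3 + 21*x^2 + 36*x)) dx = 135/4.
Total enclosed area = 7/4 + 135/4 = 71/2.

71/2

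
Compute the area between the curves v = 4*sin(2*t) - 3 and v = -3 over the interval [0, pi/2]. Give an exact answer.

On [0, pi/2], (4*sin(2*t) - 3) - (-3) = 4*sin(2*t) is ≥ 0 throughout, so the area is a single integral of |4*sin(2*t)|.
∫[0,pi/2] (4*sin(2*t)) dt = 4.

4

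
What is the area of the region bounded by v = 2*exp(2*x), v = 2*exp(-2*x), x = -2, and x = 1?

-4 + exp(-4) + exp(-2) + exp(2) + exp(4)

The difference (2*exp(2*x)) - (2*exp(-2*x)) = 2*exp(2*x) - 2*exp(-2*x) changes sign at x = 0 inside [-2, 1], so split the integral there.
∫[-2,0] (2*exp(2*x) - 2*exp(-2*x)) dx = -exp(4) - exp(-4) + 2; the area of that piece is -2 + exp(-4) + exp(4).
∫[0,1] (2*exp(2*x) - 2*exp(-2*x)) dx = -2 + exp(-2) + exp(2).
Total area = (-2 + exp(-4) + exp(4)) + (-2 + exp(-2) + exp(2)) = -4 + exp(-4) + exp(-2) + exp(2) + exp(4).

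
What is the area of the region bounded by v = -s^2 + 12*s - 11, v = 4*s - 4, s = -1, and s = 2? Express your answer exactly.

The difference (-s^2 + 12*s - 11) - (4*s - 4) = -s^2 + 8*s - 7 changes sign at s = 1 inside [-1, 2], so split the integral there.
∫[-1,1] (-s^2 + 8*s - 7) ds = -44/3; the area of that piece is 44/3.
∫[1,2] (-s^2 + 8*s - 7) ds = 8/3.
Total area = 44/3 + 8/3 = 52/3.

52/3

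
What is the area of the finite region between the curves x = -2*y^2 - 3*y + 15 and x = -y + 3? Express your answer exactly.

Both boundary curves give x as a function of y, so integrate with respect to y. Setting them equal: -2*y^2 - 2*y + 12 = 0, i.e. -2*(y - 2)*(y + 3) = 0, so they meet at y = -3, 2.
For y in [-3, 2], x = -2*y^2 - 3*y + 15 is on the right; area = ∫[-3,2] (-2*y^2 - 2*y + 12) dy = 125/3.

125/3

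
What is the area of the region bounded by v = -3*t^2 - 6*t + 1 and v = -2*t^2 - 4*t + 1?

Set the curves equal: -3*t^2 - 6*t + 1 = -2*t^2 - 4*t + 1, so -t^2 - 2*t = 0, which factors as -t*(t + 2) = 0. The curves meet at t = -2, 0.
On [-2, 0], v = -3*t^2 - 6*t + 1 is on top; that piece has area ∫[-2,0] (-t^2 - 2*t) dt = 4/3.

4/3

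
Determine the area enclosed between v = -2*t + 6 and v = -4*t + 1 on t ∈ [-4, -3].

2

On [-4, -3], (-2*t + 6) - (-4*t + 1) = 2*t + 5 is ≤ 0 throughout, so the area is a single integral of |2*t + 5|.
∫[-4,-3] (2*t + 5) dt = -2; the area of that piece is 2.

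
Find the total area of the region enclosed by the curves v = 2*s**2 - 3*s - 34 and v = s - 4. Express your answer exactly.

512/3

Set the curves equal: 2*s**2 - 3*s - 34 = s - 4, so 2*s**2 - 4*s - 30 = 0, which factors as 2*(s - 5)*(s + 3) = 0. The curves meet at s = -3, 5.
On [-3, 5], v = s - 4 is on top; that piece has area ∫[-3,5] (-(2*s**2 - 4*s - 30)) ds = 512/3.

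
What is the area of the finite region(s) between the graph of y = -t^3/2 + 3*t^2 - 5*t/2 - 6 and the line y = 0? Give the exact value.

131/8

The curve meets the t-axis where -t^3/2 + 3*t^2 - 5*t/2 - 6 = 0, i.e. -(t - 4)*(t - 3)*(t + 1)/2 = 0, at t = -1, 3, 4.
On [-1, 3] the curve lies below the axis; ∫[-1,3] (-t^3/2 + 3*t^2 - 5*t/2 - 6) dt = -16, giving area 16.
On [3, 4] the curve lies above the axis; ∫[3,4] (-t^3/2 + 3*t^2 - 5*t/2 - 6) dt = 3/8, giving area 3/8.
Total area = 16 + 3/8 = 131/8.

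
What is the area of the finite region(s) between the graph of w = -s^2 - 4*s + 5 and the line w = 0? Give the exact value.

36

The curve meets the s-axis where -s^2 - 4*s + 5 = 0, i.e. -(s - 1)*(s + 5) = 0, at s = -5, 1.
On [-5, 1] the curve lies above the axis; ∫[-5,1] (-s^2 - 4*s + 5) ds = 36, giving area 36.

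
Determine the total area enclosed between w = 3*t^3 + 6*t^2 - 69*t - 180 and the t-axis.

The curve meets the t-axis where 3*t^3 + 6*t^2 - 69*t - 180 = 0, i.e. 3*(t - 5)*(t + 3)*(t + 4) = 0, at t = -4, -3, 5.
On [-4, -3] the curve lies above the axis; ∫[-4,-3] (3*t^3 + 6*t^2 - 69*t - 180) dt = 17/4, giving area 17/4.
On [-3, 5] the curve lies below the axis; ∫[-3,5] (3*t^3 + 6*t^2 - 69*t - 180) dt = -1280, giving area 1280.
Total area = 17/4 + 1280 = 5137/4.

5137/4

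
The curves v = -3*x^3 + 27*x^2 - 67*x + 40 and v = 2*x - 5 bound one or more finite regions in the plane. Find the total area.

24

Set the curves equal: -3*x^3 + 27*x^2 - 67*x + 40 = 2*x - 5, so -3*x^3 + 27*x^2 - 69*x + 45 = 0, which factors as -3*(x - 5)*(x - 3)*(x - 1) = 0. The curves meet at x = 1, 3, 5.
On [1, 3], v = 2*x - 5 is on top; that piece has area ∫[1,3] (-(-3*x^3 + 27*x^2 - 69*x + 45)) dx = 12.
On [3, 5], v = -3*x^3 + 27*x^2 - 67*x + 40 is on top; that piece has area ∫[3,5] (-3*x^3 + 27*x^2 - 69*x + 45) dx = 12.
Total enclosed area = 12 + 12 = 24.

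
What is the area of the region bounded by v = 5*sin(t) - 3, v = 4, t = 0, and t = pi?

On [0, pi], (5*sin(t) - 3) - (4) = 5*sin(t) - 7 is ≤ 0 throughout, so the area is a single integral of |5*sin(t) - 7|.
∫[0,pi] (5*sin(t) - 7) dt = 10 - 7*pi; the area of that piece is -10 + 7*pi.

-10 + 7*pi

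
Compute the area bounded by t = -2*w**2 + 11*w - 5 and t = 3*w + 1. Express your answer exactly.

8/3

Both boundary curves give t as a function of w, so integrate with respect to w. Setting them equal: -2*w**2 + 8*w - 6 = 0, i.e. -2*(w - 3)*(w - 1) = 0, so they meet at w = 1, 3.
For w in [1, 3], t = -2*w**2 + 11*w - 5 is on the right; area = ∫[1,3] (-2*w**2 + 8*w - 6) dw = 8/3.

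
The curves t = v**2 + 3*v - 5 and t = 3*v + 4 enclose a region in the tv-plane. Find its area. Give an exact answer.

36

Both boundary curves give t as a function of v, so integrate with respect to v. Setting them equal: v**2 - 9 = 0, i.e. (v - 3)*(v + 3) = 0, so they meet at v = -3, 3.
For v in [-3, 3], t = v**2 + 3*v - 5 is on the left; area = ∫[-3,3] (-(v**2 - 9)) dv = 36.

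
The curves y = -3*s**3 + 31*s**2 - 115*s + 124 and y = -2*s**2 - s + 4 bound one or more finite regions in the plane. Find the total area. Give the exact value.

37/4

Set the curves equal: -3*s**3 + 31*s**2 - 115*s + 124 = -2*s**2 - s + 4, so -3*s**3 + 33*s**2 - 114*s + 120 = 0, which factors as -3*(s - 5)*(s - 4)*(s - 2) = 0. The curves meet at s = 2, 4, 5.
On [2, 4], y = -2*s**2 - s + 4 is on top; that piece has area ∫[2,4] (-(-3*s**3 + 33*s**2 - 114*s + 120)) ds = 8.
On [4, 5], y = -3*s**3 + 31*s**2 - 115*s + 124 is on top; that piece has area ∫[4,5] (-3*s**3 + 33*s**2 - 114*s + 120) ds = 5/4.
Total enclosed area = 8 + 5/4 = 37/4.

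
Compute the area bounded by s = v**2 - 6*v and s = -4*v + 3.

32/3

Both boundary curves give s as a function of v, so integrate with respect to v. Setting them equal: v**2 - 2*v - 3 = 0, i.e. (v - 3)*(v + 1) = 0, so they meet at v = -1, 3.
For v in [-1, 3], s = v**2 - 6*v is on the left; area = ∫[-1,3] (-(v**2 - 2*v - 3)) dv = 32/3.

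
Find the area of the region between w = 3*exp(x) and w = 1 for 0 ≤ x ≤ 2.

On [0, 2], (3*exp(x)) - (1) = 3*exp(x) - 1 is ≥ 0 throughout, so the area is a single integral of |3*exp(x) - 1|.
∫[0,2] (3*exp(x) - 1) dx = -5 + 3*exp(2).

-5 + 3*exp(2)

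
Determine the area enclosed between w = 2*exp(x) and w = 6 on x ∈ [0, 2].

-22 + 12*log(3) + 2*exp(2)

The difference (2*exp(x)) - (6) = 2*exp(x) - 6 changes sign at x = log(3) inside [0, 2], so split the integral there.
∫[0,log(3)] (2*exp(x) - 6) dx = 4 - log(729); the area of that piece is -4 + log(729).
∫[log(3),2] (2*exp(x) - 6) dx = -18 + 6*log(3) + 2*exp(2).
Total area = (-4 + log(729)) + (-18 + 6*log(3) + 2*exp(2)) = -22 + 12*log(3) + 2*exp(2).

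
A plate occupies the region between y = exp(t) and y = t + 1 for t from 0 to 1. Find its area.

On [0, 1], (exp(t)) - (t + 1) = -t + exp(t) - 1 is ≥ 0 throughout, so the area is a single integral of |-t + exp(t) - 1|.
∫[0,1] (-t + exp(t) - 1) dt = -5/2 + exp(1).

-5/2 + exp(1)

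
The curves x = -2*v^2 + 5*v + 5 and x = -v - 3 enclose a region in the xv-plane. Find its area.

125/3

Both boundary curves give x as a function of v, so integrate with respect to v. Setting them equal: -2*v^2 + 6*v + 8 = 0, i.e. -2*(v - 4)*(v + 1) = 0, so they meet at v = -1, 4.
For v in [-1, 4], x = -2*v^2 + 5*v + 5 is on the right; area = ∫[-1,4] (-2*v^2 + 6*v + 8) dv = 125/3.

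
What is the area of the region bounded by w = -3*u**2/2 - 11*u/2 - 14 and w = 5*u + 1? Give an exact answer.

Set the curves equal: -3*u**2/2 - 11*u/2 - 14 = 5*u + 1, so -3*u**2/2 - 21*u/2 - 15 = 0, which factors as -3*(u + 2)*(u + 5)/2 = 0. The curves meet at u = -5, -2.
On [-5, -2], w = -3*u**2/2 - 11*u/2 - 14 is on top; that piece has area ∫[-5,-2] (-3*u**2/2 - 21*u/2 - 15) du = 27/4.

27/4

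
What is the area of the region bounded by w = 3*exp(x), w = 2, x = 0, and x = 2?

-7 + 3*exp(2)

On [0, 2], (3*exp(x)) - (2) = 3*exp(x) - 2 is ≥ 0 throughout, so the area is a single integral of |3*exp(x) - 2|.
∫[0,2] (3*exp(x) - 2) dx = -7 + 3*exp(2).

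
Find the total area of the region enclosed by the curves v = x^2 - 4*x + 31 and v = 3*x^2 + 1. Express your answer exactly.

512/3

Set the curves equal: x^2 - 4*x + 31 = 3*x^2 + 1, so -2*x^2 - 4*x + 30 = 0, which factors as -2*(x - 3)*(x + 5) = 0. The curves meet at x = -5, 3.
On [-5, 3], v = x^2 - 4*x + 31 is on top; that piece has area ∫[-5,3] (-2*x^2 - 4*x + 30) dx = 512/3.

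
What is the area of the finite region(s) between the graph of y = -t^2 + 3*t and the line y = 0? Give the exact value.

9/2

The curve meets the t-axis where -t^2 + 3*t = 0, i.e. -t*(t - 3) = 0, at t = 0, 3.
On [0, 3] the curve lies above the axis; ∫[0,3] (-t^2 + 3*t) dt = 9/2, giving area 9/2.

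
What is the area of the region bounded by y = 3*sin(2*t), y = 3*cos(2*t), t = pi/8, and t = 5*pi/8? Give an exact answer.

3*sqrt(2)

On [pi/8, 5*pi/8], (3*sin(2*t)) - (3*cos(2*t)) = 3*sin(2*t) - 3*cos(2*t) is ≥ 0 throughout, so the area is a single integral of |3*sin(2*t) - 3*cos(2*t)|.
∫[pi/8,5*pi/8] (3*sin(2*t) - 3*cos(2*t)) dt = 3*sqrt(2).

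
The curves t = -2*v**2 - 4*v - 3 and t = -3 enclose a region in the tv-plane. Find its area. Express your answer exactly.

Both boundary curves give t as a function of v, so integrate with respect to v. Setting them equal: -2*v**2 - 4*v = 0, i.e. -2*v*(v + 2) = 0, so they meet at v = -2, 0.
For v in [-2, 0], t = -2*v**2 - 4*v - 3 is on the right; area = ∫[-2,0] (-2*v**2 - 4*v) dv = 8/3.

8/3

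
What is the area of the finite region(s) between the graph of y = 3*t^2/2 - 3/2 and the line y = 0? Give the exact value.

2

The curve meets the t-axis where 3*t^2/2 - 3/2 = 0, i.e. 3*(t - 1)*(t + 1)/2 = 0, at t = -1, 1.
On [-1, 1] the curve lies below the axis; ∫[-1,1] (3*t^2/2 - 3/2) dt = -2, giving area 2.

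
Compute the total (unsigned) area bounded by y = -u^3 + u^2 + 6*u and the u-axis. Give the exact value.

253/12

The curve meets the u-axis where -u^3 + u^2 + 6*u = 0, i.e. -u*(u - 3)*(u + 2) = 0, at u = -2, 0, 3.
On [-2, 0] the curve lies below the axis; ∫[-2,0] (-u^3 + u^2 + 6*u) du = -16/3, giving area 16/3.
On [0, 3] the curve lies above the axis; ∫[0,3] (-u^3 + u^2 + 6*u) du = 63/4, giving area 63/4.
Total area = 16/3 + 63/4 = 253/12.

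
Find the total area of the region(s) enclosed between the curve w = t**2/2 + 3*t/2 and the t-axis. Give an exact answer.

9/4

The curve meets the t-axis where t**2/2 + 3*t/2 = 0, i.e. t*(t + 3)/2 = 0, at t = -3, 0.
On [-3, 0] the curve lies below the axis; ∫[-3,0] (t**2/2 + 3*t/2) dt = -9/4, giving area 9/4.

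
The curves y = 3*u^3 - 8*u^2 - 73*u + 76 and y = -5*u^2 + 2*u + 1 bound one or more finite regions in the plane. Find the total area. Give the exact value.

1012

Set the curves equal: 3*u^3 - 8*u^2 - 73*u + 76 = -5*u^2 + 2*u + 1, so 3*u^3 - 3*u^2 - 75*u + 75 = 0, which factors as 3*(u - 5)*(u - 1)*(u + 5) = 0. The curves meet at u = -5, 1, 5.
On [-5, 1], y = 3*u^3 - 8*u^2 - 73*u + 76 is on top; that piece has area ∫[-5,1] (3*u^3 - 3*u^2 - 75*u + 75) du = 756.
On [1, 5], y = -5*u^2 + 2*u + 1 is on top; that piece has area ∫[1,5] (-(3*u^3 - 3*u^2 - 75*u + 75)) du = 256.
Total enclosed area = 756 + 256 = 1012.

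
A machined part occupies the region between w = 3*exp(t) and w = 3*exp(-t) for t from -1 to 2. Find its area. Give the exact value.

-12 + 3*exp(-2) + 3*exp(-1) + 3*exp(1) + 3*exp(2)

The difference (3*exp(t)) - (3*exp(-t)) = 3*exp(t) - 3*exp(-t) changes sign at t = 0 inside [-1, 2], so split the integral there.
∫[-1,0] (3*exp(t) - 3*exp(-t)) dt = -3*exp(1) - 3*exp(-1) + 6; the area of that piece is -6 + 3*exp(-1) + 3*exp(1).
∫[0,2] (3*exp(t) - 3*exp(-t)) dt = -6 + 3*exp(-2) + 3*exp(2).
Total area = (-6 + 3*exp(-1) + 3*exp(1)) + (-6 + 3*exp(-2) + 3*exp(2)) = -12 + 3*exp(-2) + 3*exp(-1) + 3*exp(1) + 3*exp(2).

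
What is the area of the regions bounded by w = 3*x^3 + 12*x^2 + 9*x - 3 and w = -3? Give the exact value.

37/4

Set the curves equal: 3*x^3 + 12*x^2 + 9*x - 3 = -3, so 3*x^3 + 12*x^2 + 9*x = 0, which factors as 3*x*(x + 1)*(x + 3) = 0. The curves meet at x = -3, -1, 0.
On [-3, -1], w = 3*x^3 + 12*x^2 + 9*x - 3 is on top; that piece has area ∫[-3,-1] (3*x^3 + 12*x^2 + 9*x) dx = 8.
On [-1, 0], w = -3 is on top; that piece has area ∫[-1,0] (-(3*x^3 + 12*x^2 + 9*x)) dx = 5/4.
Total enclosed area = 8 + 5/4 = 37/4.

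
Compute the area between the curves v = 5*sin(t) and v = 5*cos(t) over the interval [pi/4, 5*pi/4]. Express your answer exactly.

10*sqrt(2)

On [pi/4, 5*pi/4], (5*sin(t)) - (5*cos(t)) = 5*sin(t) - 5*cos(t) is ≥ 0 throughout, so the area is a single integral of |5*sin(t) - 5*cos(t)|.
∫[pi/4,5*pi/4] (5*sin(t) - 5*cos(t)) dt = 10*sqrt(2).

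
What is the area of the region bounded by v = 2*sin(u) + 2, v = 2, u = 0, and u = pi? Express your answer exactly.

4

On [0, pi], (2*sin(u) + 2) - (2) = 2*sin(u) is ≥ 0 throughout, so the area is a single integral of |2*sin(u)|.
∫[0,pi] (2*sin(u)) du = 4.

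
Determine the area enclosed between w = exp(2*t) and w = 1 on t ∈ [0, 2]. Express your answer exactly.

On [0, 2], (exp(2*t)) - (1) = exp(2*t) - 1 is ≥ 0 throughout, so the area is a single integral of |exp(2*t) - 1|.
∫[0,2] (exp(2*t) - 1) dt = -5/2 + exp(4)/2.

-5/2 + exp(4)/2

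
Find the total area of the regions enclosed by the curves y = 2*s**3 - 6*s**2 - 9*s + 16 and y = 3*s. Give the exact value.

81

Set the curves equal: 2*s**3 - 6*s**2 - 9*s + 16 = 3*s, so 2*s**3 - 6*s**2 - 12*s + 16 = 0, which factors as 2*(s - 4)*(s - 1)*(s + 2) = 0. The curves meet at s = -2, 1, 4.
On [-2, 1], y = 2*s**3 - 6*s**2 - 9*s + 16 is on top; that piece has area ∫[-2,1] (2*s**3 - 6*s**2 - 12*s + 16) ds = 81/2.
On [1, 4], y = 3*s is on top; that piece has area ∫[1,4] (-(2*s**3 - 6*s**2 - 12*s + 16)) ds = 81/2.
Total enclosed area = 81/2 + 81/2 = 81.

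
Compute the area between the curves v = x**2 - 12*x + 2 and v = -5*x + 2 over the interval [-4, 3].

599/6

The difference (x**2 - 12*x + 2) - (-5*x + 2) = x**2 - 7*x changes sign at x = 0 inside [-4, 3], so split the integral there.
∫[-4,0] (x**2 - 7*x) dx = 232/3.
∫[0,3] (x**2 - 7*x) dx = -45/2; the area of that piece is 45/2.
Total area = 232/3 + 45/2 = 599/6.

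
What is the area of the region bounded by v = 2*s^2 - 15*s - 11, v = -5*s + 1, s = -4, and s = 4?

The difference (2*s^2 - 15*s - 11) - (-5*s + 1) = 2*s^2 - 10*s - 12 changes sign at s = -1 inside [-4, 4], so split the integral there.
∫[-4,-1] (2*s^2 - 10*s - 12) ds = 81.
∫[-1,4] (2*s^2 - 10*s - 12) ds = -275/3; the area of that piece is 275/3.
Total area = 81 + 275/3 = 518/3.

518/3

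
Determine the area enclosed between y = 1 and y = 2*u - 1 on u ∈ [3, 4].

5

On [3, 4], (1) - (2*u - 1) = -2*u + 2 is ≤ 0 throughout, so the area is a single integral of |-2*u + 2|.
∫[3,4] (-2*u + 2) du = -5; the area of that piece is 5.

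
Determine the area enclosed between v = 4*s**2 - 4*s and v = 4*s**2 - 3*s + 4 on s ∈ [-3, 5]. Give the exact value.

On [-3, 5], (4*s**2 - 4*s) - (4*s**2 - 3*s + 4) = -s - 4 is ≤ 0 throughout, so the area is a single integral of |-s - 4|.
∫[-3,5] (-s - 4) ds = -40; the area of that piece is 40.

40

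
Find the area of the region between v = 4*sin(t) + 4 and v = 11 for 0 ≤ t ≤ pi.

On [0, pi], (4*sin(t) + 4) - (11) = 4*sin(t) - 7 is ≤ 0 throughout, so the area is a single integral of |4*sin(t) - 7|.
∫[0,pi] (4*sin(t) - 7) dt = 8 - 7*pi; the area of that piece is -8 + 7*pi.

-8 + 7*pi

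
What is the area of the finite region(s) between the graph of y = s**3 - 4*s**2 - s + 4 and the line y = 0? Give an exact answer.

253/12

The curve meets the s-axis where s**3 - 4*s**2 - s + 4 = 0, i.e. (s - 4)*(s - 1)*(s + 1) = 0, at s = -1, 1, 4.
On [-1, 1] the curve lies above the axis; ∫[-1,1] (s**3 - 4*s**2 - s + 4) ds = 16/3, giving area 16/3.
On [1, 4] the curve lies below the axis; ∫[1,4] (s**3 - 4*s**2 - s + 4) ds = -63/4, giving area 63/4.
Total area = 16/3 + 63/4 = 253/12.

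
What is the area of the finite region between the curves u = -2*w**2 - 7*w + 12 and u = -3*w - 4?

72

Both boundary curves give u as a function of w, so integrate with respect to w. Setting them equal: -2*w**2 - 4*w + 16 = 0, i.e. -2*(w - 2)*(w + 4) = 0, so they meet at w = -4, 2.
For w in [-4, 2], u = -2*w**2 - 7*w + 12 is on the right; area = ∫[-4,2] (-2*w**2 - 4*w + 16) dw = 72.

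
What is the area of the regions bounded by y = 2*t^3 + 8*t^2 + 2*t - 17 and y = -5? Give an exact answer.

Set the curves equal: 2*t^3 + 8*t^2 + 2*t - 17 = -5, so 2*t^3 + 8*t^2 + 2*t - 12 = 0, which factors as 2*(t - 1)*(t + 2)*(t + 3) = 0. The curves meet at t = -3, -2, 1.
On [-3, -2], y = 2*t^3 + 8*t^2 + 2*t - 17 is on top; that piece has area ∫[-3,-2] (2*t^3 + 8*t^2 + 2*t - 12) dt = 7/6.
On [-2, 1], y = -5 is on top; that piece has area ∫[-2,1] (-(2*t^3 + 8*t^2 + 2*t - 12)) dt = 45/2.
Total enclosed area = 7/6 + 45/2 = 71/3.

71/3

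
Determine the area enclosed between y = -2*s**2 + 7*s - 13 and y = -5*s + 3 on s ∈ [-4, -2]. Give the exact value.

On [-4, -2], (-2*s**2 + 7*s - 13) - (-5*s + 3) = -2*s**2 + 12*s - 16 is ≤ 0 throughout, so the area is a single integral of |-2*s**2 + 12*s - 16|.
∫[-4,-2] (-2*s**2 + 12*s - 16) ds = -424/3; the area of that piece is 424/3.

424/3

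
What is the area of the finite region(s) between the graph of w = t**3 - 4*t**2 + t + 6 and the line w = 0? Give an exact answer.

71/6

The curve meets the t-axis where t**3 - 4*t**2 + t + 6 = 0, i.e. (t - 3)*(t - 2)*(t + 1) = 0, at t = -1, 2, 3.
On [-1, 2] the curve lies above the axis; ∫[-1,2] (t**3 - 4*t**2 + t + 6) dt = 45/4, giving area 45/4.
On [2, 3] the curve lies below the axis; ∫[2,3] (t**3 - 4*t**2 + t + 6) dt = -7/12, giving area 7/12.
Total area = 45/4 + 7/12 = 71/6.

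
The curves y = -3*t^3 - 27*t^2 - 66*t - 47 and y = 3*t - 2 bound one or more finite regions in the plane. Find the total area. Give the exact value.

24

Set the curves equal: -3*t^3 - 27*t^2 - 66*t - 47 = 3*t - 2, so -3*t^3 - 27*t^2 - 69*t - 45 = 0, which factors as -3*(t + 1)*(t + 3)*(t + 5) = 0. The curves meet at t = -5, -3, -1.
On [-5, -3], y = 3*t - 2 is on top; that piece has area ∫[-5,-3] (-(-3*t^3 - 27*t^2 - 69*t - 45)) dt = 12.
On [-3, -1], y = -3*t^3 - 27*t^2 - 66*t - 47 is on top; that piece has area ∫[-3,-1] (-3*t^3 - 27*t^2 - 69*t - 45) dt = 12.
Total enclosed area = 12 + 12 = 24.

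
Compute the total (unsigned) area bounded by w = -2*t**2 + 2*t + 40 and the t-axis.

243

The curve meets the t-axis where -2*t**2 + 2*t + 40 = 0, i.e. -2*(t - 5)*(t + 4) = 0, at t = -4, 5.
On [-4, 5] the curve lies above the axis; ∫[-4,5] (-2*t**2 + 2*t + 40) dt = 243, giving area 243.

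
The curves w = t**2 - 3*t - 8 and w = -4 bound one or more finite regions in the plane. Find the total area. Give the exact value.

125/6

Set the curves equal: t**2 - 3*t - 8 = -4, so t**2 - 3*t - 4 = 0, which factors as (t - 4)*(t + 1) = 0. The curves meet at t = -1, 4.
On [-1, 4], w = -4 is on top; that piece has area ∫[-1,4] (-(t**2 - 3*t - 4)) dt = 125/6.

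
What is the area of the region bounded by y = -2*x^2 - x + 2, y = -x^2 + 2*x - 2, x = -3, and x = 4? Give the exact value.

The difference (-2*x^2 - x + 2) - (-x^2 + 2*x - 2) = -x^2 - 3*x + 4 changes sign at x = 1 inside [-3, 4], so split the integral there.
∫[-3,1] (-x^2 - 3*x + 4) dx = 56/3.
∫[1,4] (-x^2 - 3*x + 4) dx = -63/2; the area of that piece is 63/2.
Total area = 56/3 + 63/2 = 301/6.

301/6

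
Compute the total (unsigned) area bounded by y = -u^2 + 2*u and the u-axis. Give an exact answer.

4/3

The curve meets the u-axis where -u^2 + 2*u = 0, i.e. -u*(u - 2) = 0, at u = 0, 2.
On [0, 2] the curve lies above the axis; ∫[0,2] (-u^2 + 2*u) du = 4/3, giving area 4/3.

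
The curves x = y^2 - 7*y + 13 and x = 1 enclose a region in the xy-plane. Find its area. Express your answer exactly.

Both boundary curves give x as a function of y, so integrate with respect to y. Setting them equal: y^2 - 7*y + 12 = 0, i.e. (y - 4)*(y - 3) = 0, so they meet at y = 3, 4.
For y in [3, 4], x = y^2 - 7*y + 13 is on the left; area = ∫[3,4] (-(y^2 - 7*y + 12)) dy = 1/6.

1/6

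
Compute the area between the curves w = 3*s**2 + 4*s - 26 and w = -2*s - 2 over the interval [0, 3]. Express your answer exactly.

The difference (3*s**2 + 4*s - 26) - (-2*s - 2) = 3*s**2 + 6*s - 24 changes sign at s = 2 inside [0, 3], so split the integral there.
∫[0,2] (3*s**2 + 6*s - 24) ds = -28; the area of that piece is 28.
∫[2,3] (3*s**2 + 6*s - 24) ds = 10.
Total area = 28 + 10 = 38.

38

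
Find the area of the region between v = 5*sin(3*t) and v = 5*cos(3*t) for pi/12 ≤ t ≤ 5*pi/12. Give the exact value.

On [pi/12, 5*pi/12], (5*sin(3*t)) - (5*cos(3*t)) = 5*sin(3*t) - 5*cos(3*t) is ≥ 0 throughout, so the area is a single integral of |5*sin(3*t) - 5*cos(3*t)|.
∫[pi/12,5*pi/12] (5*sin(3*t) - 5*cos(3*t)) dt = 10*sqrt(2)/3.

10*sqrt(2)/3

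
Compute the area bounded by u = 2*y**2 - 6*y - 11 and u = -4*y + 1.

125/3

Both boundary curves give u as a function of y, so integrate with respect to y. Setting them equal: 2*y**2 - 2*y - 12 = 0, i.e. 2*(y - 3)*(y + 2) = 0, so they meet at y = -2, 3.
For y in [-2, 3], u = 2*y**2 - 6*y - 11 is on the left; area = ∫[-2,3] (-(2*y**2 - 2*y - 12)) dy = 125/3.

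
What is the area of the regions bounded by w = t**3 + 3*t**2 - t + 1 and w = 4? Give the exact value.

8

Set the curves equal: t**3 + 3*t**2 - t + 1 = 4, so t**3 + 3*t**2 - t - 3 = 0, which factors as (t - 1)*(t + 1)*(t + 3) = 0. The curves meet at t = -3, -1, 1.
On [-3, -1], w = t**3 + 3*t**2 - t + 1 is on top; that piece has area ∫[-3,-1] (t**3 + 3*t**2 - t - 3) dt = 4.
On [-1, 1], w = 4 is on top; that piece has area ∫[-1,1] (-(t**3 + 3*t**2 - t - 3)) dt = 4.
Total enclosed area = 4 + 4 = 8.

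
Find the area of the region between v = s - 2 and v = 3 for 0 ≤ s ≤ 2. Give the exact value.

8

On [0, 2], (s - 2) - (3) = s - 5 is ≤ 0 throughout, so the area is a single integral of |s - 5|.
∫[0,2] (s - 5) ds = -8; the area of that piece is 8.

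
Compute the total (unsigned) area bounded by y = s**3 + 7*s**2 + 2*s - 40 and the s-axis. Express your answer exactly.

1741/12

The curve meets the s-axis where s**3 + 7*s**2 + 2*s - 40 = 0, i.e. (s - 2)*(s + 4)*(s + 5) = 0, at s = -5, -4, 2.
On [-5, -4] the curve lies above the axis; ∫[-5,-4] (s**3 + 7*s**2 + 2*s - 40) ds = 13/12, giving area 13/12.
On [-4, 2] the curve lies below the axis; ∫[-4,2] (s**3 + 7*s**2 + 2*s - 40) ds = -144, giving area 144.
Total area = 13/12 + 144 = 1741/12.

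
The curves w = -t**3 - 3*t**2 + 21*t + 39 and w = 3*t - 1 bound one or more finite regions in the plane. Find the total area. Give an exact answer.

999/4

Set the curves equal: -t**3 - 3*t**2 + 21*t + 39 = 3*t - 1, so -t**3 - 3*t**2 + 18*t + 40 = 0, which factors as -(t - 4)*(t + 2)*(t + 5) = 0. The curves meet at t = -5, -2, 4.
On [-5, -2], w = 3*t - 1 is on top; that piece has area ∫[-5,-2] (-(-t**3 - 3*t**2 + 18*t + 40)) dt = 135/4.
On [-2, 4], w = -t**3 - 3*t**2 + 21*t + 39 is on top; that piece has area ∫[-2,4] (-t**3 - 3*t**2 + 18*t + 40) dt = 216.
Total enclosed area = 135/4 + 216 = 999/4.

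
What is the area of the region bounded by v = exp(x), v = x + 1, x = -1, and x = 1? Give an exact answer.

-2 - exp(-1) + exp(1)

On [-1, 1], (exp(x)) - (x + 1) = -x + exp(x) - 1 is ≥ 0 throughout, so the area is a single integral of |-x + exp(x) - 1|.
∫[-1,1] (-x + exp(x) - 1) dx = -2 - exp(-1) + exp(1).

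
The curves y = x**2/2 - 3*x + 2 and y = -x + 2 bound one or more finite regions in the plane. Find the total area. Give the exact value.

Set the curves equal: x**2/2 - 3*x + 2 = -x + 2, so x**2/2 - 2*x = 0, which factors as x*(x - 4)/2 = 0. The curves meet at x = 0, 4.
On [0, 4], y = -x + 2 is on top; that piece has area ∫[0,4] (-(x**2/2 - 2*x)) dx = 16/3.

16/3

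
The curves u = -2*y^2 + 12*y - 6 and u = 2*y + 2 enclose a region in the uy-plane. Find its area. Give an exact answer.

9

Both boundary curves give u as a function of y, so integrate with respect to y. Setting them equal: -2*y^2 + 10*y - 8 = 0, i.e. -2*(y - 4)*(y - 1) = 0, so they meet at y = 1, 4.
For y in [1, 4], u = -2*y^2 + 12*y - 6 is on the right; area = ∫[1,4] (-2*y^2 + 10*y - 8) dy = 9.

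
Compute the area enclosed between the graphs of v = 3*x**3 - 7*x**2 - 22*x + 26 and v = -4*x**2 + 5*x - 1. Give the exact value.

148

Set the curves equal: 3*x**3 - 7*x**2 - 22*x + 26 = -4*x**2 + 5*x - 1, so 3*x**3 - 3*x**2 - 27*x + 27 = 0, which factors as 3*(x - 3)*(x - 1)*(x + 3) = 0. The curves meet at x = -3, 1, 3.
On [-3, 1], v = 3*x**3 - 7*x**2 - 22*x + 26 is on top; that piece has area ∫[-3,1] (3*x**3 - 3*x**2 - 27*x + 27) dx = 128.
On [1, 3], v = -4*x**2 + 5*x - 1 is on top; that piece has area ∫[1,3] (-(3*x**3 - 3*x**2 - 27*x + 27)) dx = 20.
Total enclosed area = 128 + 20 = 148.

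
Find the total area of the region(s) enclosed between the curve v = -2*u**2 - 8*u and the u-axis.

64/3

The curve meets the u-axis where -2*u**2 - 8*u = 0, i.e. -2*u*(u + 4) = 0, at u = -4, 0.
On [-4, 0] the curve lies above the axis; ∫[-4,0] (-2*u**2 - 8*u) du = 64/3, giving area 64/3.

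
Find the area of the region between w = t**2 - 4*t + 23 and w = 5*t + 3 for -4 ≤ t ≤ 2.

198

On [-4, 2], (t**2 - 4*t + 23) - (5*t + 3) = t**2 - 9*t + 20 is ≥ 0 throughout, so the area is a single integral of |t**2 - 9*t + 20|.
∫[-4,2] (t**2 - 9*t + 20) dt = 198.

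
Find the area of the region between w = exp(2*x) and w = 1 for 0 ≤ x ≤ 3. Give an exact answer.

On [0, 3], (exp(2*x)) - (1) = exp(2*x) - 1 is ≥ 0 throughout, so the area is a single integral of |exp(2*x) - 1|.
∫[0,3] (exp(2*x) - 1) dx = -7/2 + exp(6)/2.

-7/2 + exp(6)/2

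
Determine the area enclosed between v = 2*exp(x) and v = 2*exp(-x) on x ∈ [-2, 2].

The difference (2*exp(x)) - (2*exp(-x)) = 2*exp(x) - 2*exp(-x) changes sign at x = 0 inside [-2, 2], so split the integral there.
∫[-2,0] (2*exp(x) - 2*exp(-x)) dx = -2*exp(2) - 2*exp(-2) + 4; the area of that piece is -4 + 2*exp(-2) + 2*exp(2).
∫[0,2] (2*exp(x) - 2*exp(-x)) dx = -4 + 2*exp(-2) + 2*exp(2).
Total area = (-4 + 2*exp(-2) + 2*exp(2)) + (-4 + 2*exp(-2) + 2*exp(2)) = -8 + 4*exp(-2) + 4*exp(2).

-8 + 4*exp(-2) + 4*exp(2)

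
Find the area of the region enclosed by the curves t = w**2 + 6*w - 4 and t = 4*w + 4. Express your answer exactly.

Both boundary curves give t as a function of w, so integrate with respect to w. Setting them equal: w**2 + 2*w - 8 = 0, i.e. (w - 2)*(w + 4) = 0, so they meet at w = -4, 2.
For w in [-4, 2], t = w**2 + 6*w - 4 is on the left; area = ∫[-4,2] (-(w**2 + 2*w - 8)) dw = 36.

36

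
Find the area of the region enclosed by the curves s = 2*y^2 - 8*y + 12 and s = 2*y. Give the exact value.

1/3

Both boundary curves give s as a function of y, so integrate with respect to y. Setting them equal: 2*y^2 - 10*y + 12 = 0, i.e. 2*(y - 3)*(y - 2) = 0, so they meet at y = 2, 3.
For y in [2, 3], s = 2*y^2 - 8*y + 12 is on the left; area = ∫[2,3] (-(2*y^2 - 10*y + 12)) dy = 1/3.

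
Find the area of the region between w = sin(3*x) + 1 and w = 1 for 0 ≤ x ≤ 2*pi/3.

4/3

The difference (sin(3*x) + 1) - (1) = sin(3*x) changes sign at x = pi/3 inside [0, 2*pi/3], so split the integral there.
∫[0,pi/3] (sin(3*x)) dx = 2/3.
∫[pi/3,2*pi/3] (sin(3*x)) dx = -2/3; the area of that piece is 2/3.
Total area = 2/3 + 2/3 = 4/3.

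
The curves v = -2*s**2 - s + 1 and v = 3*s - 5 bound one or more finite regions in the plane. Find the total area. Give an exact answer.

Set the curves equal: -2*s**2 - s + 1 = 3*s - 5, so -2*s**2 - 4*s + 6 = 0, which factors as -2*(s - 1)*(s + 3) = 0. The curves meet at s = -3, 1.
On [-3, 1], v = -2*s**2 - s + 1 is on top; that piece has area ∫[-3,1] (-2*s**2 - 4*s + 6) ds = 64/3.

64/3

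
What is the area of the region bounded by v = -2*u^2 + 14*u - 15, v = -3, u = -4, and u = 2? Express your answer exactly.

The difference (-2*u^2 + 14*u - 15) - (-3) = -2*u^2 + 14*u - 12 changes sign at u = 1 inside [-4, 2], so split the integral there.
∫[-4,1] (-2*u^2 + 14*u - 12) du = -625/3; the area of that piece is 625/3.
∫[1,2] (-2*u^2 + 14*u - 12) du = 13/3.
Total area = 625/3 + 13/3 = 638/3.

638/3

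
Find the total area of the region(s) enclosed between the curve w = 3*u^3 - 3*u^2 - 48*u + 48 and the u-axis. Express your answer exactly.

The curve meets the u-axis where 3*u^3 - 3*u^2 - 48*u + 48 = 0, i.e. 3*(u - 4)*(u - 1)*(u + 4) = 0, at u = -4, 1, 4.
On [-4, 1] the curve lies above the axis; ∫[-4,1] (3*u^3 - 3*u^2 - 48*u + 48) du = 1375/4, giving area 1375/4.
On [1, 4] the curve lies below the axis; ∫[1,4] (3*u^3 - 3*u^2 - 48*u + 48) du = -351/4, giving area 351/4.
Total area = 1375/4 + 351/4 = 863/2.

863/2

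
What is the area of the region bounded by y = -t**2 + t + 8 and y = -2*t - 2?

Set the curves equal: -t**2 + t + 8 = -2*t - 2, so -t**2 + 3*t + 10 = 0, which factors as -(t - 5)*(t + 2) = 0. The curves meet at t = -2, 5.
On [-2, 5], y = -t**2 + t + 8 is on top; that piece has area ∫[-2,5] (-t**2 + 3*t + 10) dt = 343/6.

343/6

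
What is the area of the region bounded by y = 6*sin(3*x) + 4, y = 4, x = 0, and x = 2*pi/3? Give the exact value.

8

The difference (6*sin(3*x) + 4) - (4) = 6*sin(3*x) changes sign at x = pi/3 inside [0, 2*pi/3], so split the integral there.
∫[0,pi/3] (6*sin(3*x)) dx = 4.
∫[pi/3,2*pi/3] (6*sin(3*x)) dx = -4; the area of that piece is 4.
Total area = 4 + 4 = 8.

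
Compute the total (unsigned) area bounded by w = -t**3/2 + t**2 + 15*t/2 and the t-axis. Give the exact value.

The curve meets the t-axis where -t**3/2 + t**2 + 15*t/2 = 0, i.e. -t*(t - 5)*(t + 3)/2 = 0, at t = -3, 0, 5.
On [-3, 0] the curve lies below the axis; ∫[-3,0] (-t**3/2 + t**2 + 15*t/2) dt = -117/8, giving area 117/8.
On [0, 5] the curve lies above the axis; ∫[0,5] (-t**3/2 + t**2 + 15*t/2) dt = 1375/24, giving area 1375/24.
Total area = 117/8 + 1375/24 = 863/12.

863/12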